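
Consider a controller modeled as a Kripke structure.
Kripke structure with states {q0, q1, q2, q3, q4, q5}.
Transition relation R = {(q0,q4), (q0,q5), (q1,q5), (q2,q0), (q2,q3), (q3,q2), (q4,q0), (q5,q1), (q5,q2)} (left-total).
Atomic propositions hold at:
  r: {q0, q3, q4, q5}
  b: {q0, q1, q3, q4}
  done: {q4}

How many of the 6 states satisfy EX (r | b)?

Sat(r | b) = {q0, q1, q3, q4, q5}
Sat(EX (r | b)) = {s : some successor in {q0, q1, q3, q4, q5}} = {q0, q1, q2, q4, q5}
|Sat(EX (r | b))| = |{q0, q1, q2, q4, q5}| = 5.

5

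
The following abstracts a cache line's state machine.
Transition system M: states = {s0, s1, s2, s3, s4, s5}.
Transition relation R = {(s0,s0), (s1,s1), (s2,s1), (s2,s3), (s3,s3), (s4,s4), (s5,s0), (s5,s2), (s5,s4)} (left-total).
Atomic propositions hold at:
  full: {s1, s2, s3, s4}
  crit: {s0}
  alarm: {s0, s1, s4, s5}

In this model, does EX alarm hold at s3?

No

Sat(EX alarm) = {s : some successor in {s0, s1, s4, s5}} = {s0, s1, s2, s4, s5}
s3 ∉ Sat(EX alarm) = {s0, s1, s2, s4, s5}, so the formula does not hold at s3.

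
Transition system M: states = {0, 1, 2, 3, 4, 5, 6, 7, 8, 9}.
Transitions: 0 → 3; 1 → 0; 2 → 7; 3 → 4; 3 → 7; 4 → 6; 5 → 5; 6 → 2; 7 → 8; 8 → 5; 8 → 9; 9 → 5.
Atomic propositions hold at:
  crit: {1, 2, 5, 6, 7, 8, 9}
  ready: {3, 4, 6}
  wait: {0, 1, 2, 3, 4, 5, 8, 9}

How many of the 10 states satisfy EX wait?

Sat(EX wait) = {s : some successor in {0, 1, 2, 3, 4, 5, 8, 9}} = {0, 1, 3, 5, 6, 7, 8, 9}
|Sat(EX wait)| = |{0, 1, 3, 5, 6, 7, 8, 9}| = 8.

8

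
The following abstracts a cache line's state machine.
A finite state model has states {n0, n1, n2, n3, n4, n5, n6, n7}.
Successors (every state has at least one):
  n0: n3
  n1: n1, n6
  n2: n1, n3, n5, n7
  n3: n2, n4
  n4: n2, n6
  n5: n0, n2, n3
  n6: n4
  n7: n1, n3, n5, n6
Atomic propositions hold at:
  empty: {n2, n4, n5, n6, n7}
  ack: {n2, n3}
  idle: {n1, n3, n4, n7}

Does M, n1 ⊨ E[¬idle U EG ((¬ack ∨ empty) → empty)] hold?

Sat(¬idle) = {n0, n2, n5, n6}
Sat(¬ack) = {n0, n1, n4, n5, n6, n7}
Sat(¬ack ∨ empty) = {n0, n1, n2, n4, n5, n6, n7}
Sat((¬ack ∨ empty) → empty) = {n2, n3, n4, n5, n6, n7}
EG ((¬ack ∨ empty) → empty): greatest fixpoint, start Z0 = {n2, n3, n4, n5, n6, n7}, keep only states in Sat with some successor in Z. Already a fixed point.
Sat(EG ((¬ack ∨ empty) → empty)) = {n2, n3, n4, n5, n6, n7}
E[¬idle U EG ((¬ack ∨ empty) → empty)]: least fixpoint, start Z0 = Sat(EG ((¬ack ∨ empty) → empty)) = {n2, n3, n4, n5, n6, n7}, add states in Sat(¬idle) with some successor in Z. Z1 = {n0, n2, n3, n4, n5, n6, n7}; fixed.
Sat(E[¬idle U EG ((¬ack ∨ empty) → empty)]) = {n0, n2, n3, n4, n5, n6, n7}
n1 ∉ Sat(E[¬idle U EG ((¬ack ∨ empty) → empty)]) = {n0, n2, n3, n4, n5, n6, n7}, so the formula does not hold at n1.

No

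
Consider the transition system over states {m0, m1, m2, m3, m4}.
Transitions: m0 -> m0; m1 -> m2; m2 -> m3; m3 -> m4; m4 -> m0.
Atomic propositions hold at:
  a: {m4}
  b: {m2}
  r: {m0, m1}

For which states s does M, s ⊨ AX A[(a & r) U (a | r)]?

Sat(a & r) = ∅
Sat(a | r) = {m0, m1, m4}
A[(a & r) U (a | r)]: least fixpoint, start Z0 = Sat((a | r)) = {m0, m1, m4}, add states in Sat(a & r) with every successor in Z. Already a fixed point.
Sat(A[(a & r) U (a | r)]) = {m0, m1, m4}
Sat(AX A[(a & r) U (a | r)]) = {s : every successor in {m0, m1, m4}} = {m0, m3, m4}

{m0, m3, m4}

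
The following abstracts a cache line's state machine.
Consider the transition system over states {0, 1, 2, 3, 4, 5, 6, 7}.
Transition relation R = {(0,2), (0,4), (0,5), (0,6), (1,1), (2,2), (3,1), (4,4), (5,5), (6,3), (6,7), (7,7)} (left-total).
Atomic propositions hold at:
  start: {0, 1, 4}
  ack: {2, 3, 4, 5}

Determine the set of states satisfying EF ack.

{0, 2, 3, 4, 5, 6}

EF ack: least fixpoint, start Z0 = {2, 3, 4, 5}, add states with some successor in Z. Z1 = {0, 2, 3, 4, 5, 6}; fixed.
Sat(EF ack) = {0, 2, 3, 4, 5, 6}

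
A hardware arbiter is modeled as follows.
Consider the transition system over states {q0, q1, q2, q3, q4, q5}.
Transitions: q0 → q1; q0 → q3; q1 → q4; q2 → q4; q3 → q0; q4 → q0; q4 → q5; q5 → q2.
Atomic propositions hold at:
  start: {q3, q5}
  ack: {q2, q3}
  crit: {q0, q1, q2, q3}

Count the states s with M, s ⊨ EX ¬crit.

Sat(¬crit) = {q4, q5}
Sat(EX ¬crit) = {s : some successor in {q4, q5}} = {q1, q2, q4}
|Sat(EX ¬crit)| = |{q1, q2, q4}| = 3.

3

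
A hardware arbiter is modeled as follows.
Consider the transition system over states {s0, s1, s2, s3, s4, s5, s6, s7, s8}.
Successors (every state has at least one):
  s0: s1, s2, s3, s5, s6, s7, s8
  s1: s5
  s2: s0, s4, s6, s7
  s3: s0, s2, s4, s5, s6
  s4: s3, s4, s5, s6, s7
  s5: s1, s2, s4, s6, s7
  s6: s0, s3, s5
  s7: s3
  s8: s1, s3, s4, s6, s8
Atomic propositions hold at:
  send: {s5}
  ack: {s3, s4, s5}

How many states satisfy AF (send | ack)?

Sat(send | ack) = {s3, s4, s5}
AF (send | ack): least fixpoint, start Z0 = {s3, s4, s5}, add states with every successor in Z. Z1 = {s1, s3, s4, s5, s7}; fixed.
Sat(AF (send | ack)) = {s1, s3, s4, s5, s7}
|Sat(AF (send | ack))| = |{s1, s3, s4, s5, s7}| = 5.

5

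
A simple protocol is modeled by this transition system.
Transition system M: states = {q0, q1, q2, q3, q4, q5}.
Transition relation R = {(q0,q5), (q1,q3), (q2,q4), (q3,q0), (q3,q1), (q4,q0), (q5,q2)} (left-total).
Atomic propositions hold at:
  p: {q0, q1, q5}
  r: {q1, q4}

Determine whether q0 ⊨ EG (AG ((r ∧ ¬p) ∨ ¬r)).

Sat(¬p) = {q2, q3, q4}
Sat(r ∧ ¬p) = {q4}
Sat(¬r) = {q0, q2, q3, q5}
Sat((r ∧ ¬p) ∨ ¬r) = {q0, q2, q3, q4, q5}
AG ((r ∧ ¬p) ∨ ¬r): greatest fixpoint, start Z0 = {q0, q2, q3, q4, q5}, keep only states in Sat with every successor in Z. Z1 = {q0, q2, q4, q5}; fixed.
Sat(AG ((r ∧ ¬p) ∨ ¬r)) = {q0, q2, q4, q5}
EG (AG ((r ∧ ¬p) ∨ ¬r)): greatest fixpoint, start Z0 = {q0, q2, q4, q5}, keep only states in Sat with some successor in Z. Already a fixed point.
Sat(EG (AG ((r ∧ ¬p) ∨ ¬r))) = {q0, q2, q4, q5}
q0 ∈ Sat(EG (AG ((r ∧ ¬p) ∨ ¬r))) = {q0, q2, q4, q5}, so the formula holds at q0.

Yes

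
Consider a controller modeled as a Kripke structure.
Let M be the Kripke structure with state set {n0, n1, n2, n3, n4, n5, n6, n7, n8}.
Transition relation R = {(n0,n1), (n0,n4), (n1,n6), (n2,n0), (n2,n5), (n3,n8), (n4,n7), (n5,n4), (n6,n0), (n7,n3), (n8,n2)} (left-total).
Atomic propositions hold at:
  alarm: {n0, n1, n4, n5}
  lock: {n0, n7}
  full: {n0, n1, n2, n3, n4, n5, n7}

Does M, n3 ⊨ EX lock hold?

No

Sat(EX lock) = {s : some successor in {n0, n7}} = {n2, n4, n6}
n3 ∉ Sat(EX lock) = {n2, n4, n6}, so the formula does not hold at n3.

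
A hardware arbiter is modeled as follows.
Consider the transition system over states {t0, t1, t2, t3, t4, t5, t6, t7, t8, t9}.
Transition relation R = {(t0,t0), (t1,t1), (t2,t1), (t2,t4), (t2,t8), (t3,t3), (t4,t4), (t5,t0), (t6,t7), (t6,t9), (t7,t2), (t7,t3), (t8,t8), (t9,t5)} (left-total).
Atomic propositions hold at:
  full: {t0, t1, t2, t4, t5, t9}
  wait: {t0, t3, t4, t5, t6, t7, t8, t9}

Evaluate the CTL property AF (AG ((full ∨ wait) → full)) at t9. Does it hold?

Sat(full ∨ wait) = {t0, t1, t2, t3, t4, t5, t6, t7, t8, t9}
Sat((full ∨ wait) → full) = {t0, t1, t2, t4, t5, t9}
AG ((full ∨ wait) → full): greatest fixpoint, start Z0 = {t0, t1, t2, t4, t5, t9}, keep only states in Sat with every successor in Z. Z1 = {t0, t1, t4, t5, t9}; fixed.
Sat(AG ((full ∨ wait) → full)) = {t0, t1, t4, t5, t9}
AF (AG ((full ∨ wait) → full)): least fixpoint, start Z0 = {t0, t1, t4, t5, t9}, add states with every successor in Z. Already a fixed point.
Sat(AF (AG ((full ∨ wait) → full))) = {t0, t1, t4, t5, t9}
t9 ∈ Sat(AF (AG ((full ∨ wait) → full))) = {t0, t1, t4, t5, t9}, so the formula holds at t9.

Yes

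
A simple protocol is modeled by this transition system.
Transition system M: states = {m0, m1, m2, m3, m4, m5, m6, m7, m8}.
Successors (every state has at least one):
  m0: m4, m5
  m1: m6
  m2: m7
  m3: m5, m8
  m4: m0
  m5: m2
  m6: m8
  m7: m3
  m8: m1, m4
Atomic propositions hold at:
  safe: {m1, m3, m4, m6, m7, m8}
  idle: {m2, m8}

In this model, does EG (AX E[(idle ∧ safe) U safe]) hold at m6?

Yes

Sat(idle ∧ safe) = {m8}
E[(idle ∧ safe) U safe]: least fixpoint, start Z0 = Sat(safe) = {m1, m3, m4, m6, m7, m8}, add states in Sat(idle ∧ safe) with some successor in Z. Already a fixed point.
Sat(E[(idle ∧ safe) U safe]) = {m1, m3, m4, m6, m7, m8}
Sat(AX E[(idle ∧ safe) U safe]) = {s : every successor in {m1, m3, m4, m6, m7, m8}} = {m1, m2, m6, m7, m8}
EG (AX E[(idle ∧ safe) U safe]): greatest fixpoint, start Z0 = {m1, m2, m6, m7, m8}, keep only states in Sat with some successor in Z. Z1 = {m1, m2, m6, m8}; Z2 = {m1, m6, m8}; fixed.
Sat(EG (AX E[(idle ∧ safe) U safe])) = {m1, m6, m8}
m6 ∈ Sat(EG (AX E[(idle ∧ safe) U safe])) = {m1, m6, m8}, so the formula holds at m6.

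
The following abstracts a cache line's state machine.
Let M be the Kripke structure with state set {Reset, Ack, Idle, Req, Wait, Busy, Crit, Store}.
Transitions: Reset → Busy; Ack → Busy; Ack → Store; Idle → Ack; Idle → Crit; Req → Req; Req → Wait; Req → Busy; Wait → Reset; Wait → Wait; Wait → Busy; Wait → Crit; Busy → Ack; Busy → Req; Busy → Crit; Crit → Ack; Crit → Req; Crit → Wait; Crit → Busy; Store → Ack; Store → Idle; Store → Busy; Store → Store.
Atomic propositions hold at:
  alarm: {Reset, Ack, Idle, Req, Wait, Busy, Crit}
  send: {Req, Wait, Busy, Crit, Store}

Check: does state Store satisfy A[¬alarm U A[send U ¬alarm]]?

Yes

Sat(¬alarm) = {Store}
A[send U ¬alarm]: least fixpoint, start Z0 = Sat(¬alarm) = {Store}, add states in Sat(send) with every successor in Z. Already a fixed point.
Sat(A[send U ¬alarm]) = {Store}
A[¬alarm U A[send U ¬alarm]]: least fixpoint, start Z0 = Sat(A[send U ¬alarm]) = {Store}, add states in Sat(¬alarm) with every successor in Z. Already a fixed point.
Sat(A[¬alarm U A[send U ¬alarm]]) = {Store}
Store ∈ Sat(A[¬alarm U A[send U ¬alarm]]) = {Store}, so the formula holds at Store.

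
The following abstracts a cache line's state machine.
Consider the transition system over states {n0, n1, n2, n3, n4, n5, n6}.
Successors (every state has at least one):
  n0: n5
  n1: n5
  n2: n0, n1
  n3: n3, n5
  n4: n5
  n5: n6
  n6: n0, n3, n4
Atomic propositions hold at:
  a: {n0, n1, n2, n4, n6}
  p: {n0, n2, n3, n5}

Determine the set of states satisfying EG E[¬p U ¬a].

Sat(¬p) = {n1, n4, n6}
Sat(¬a) = {n3, n5}
E[¬p U ¬a]: least fixpoint, start Z0 = Sat(¬a) = {n3, n5}, add states in Sat(¬p) with some successor in Z. Z1 = {n1, n3, n4, n5, n6}; fixed.
Sat(E[¬p U ¬a]) = {n1, n3, n4, n5, n6}
EG E[¬p U ¬a]: greatest fixpoint, start Z0 = {n1, n3, n4, n5, n6}, keep only states in Sat with some successor in Z. Already a fixed point.
Sat(EG E[¬p U ¬a]) = {n1, n3, n4, n5, n6}

{n1, n3, n4, n5, n6}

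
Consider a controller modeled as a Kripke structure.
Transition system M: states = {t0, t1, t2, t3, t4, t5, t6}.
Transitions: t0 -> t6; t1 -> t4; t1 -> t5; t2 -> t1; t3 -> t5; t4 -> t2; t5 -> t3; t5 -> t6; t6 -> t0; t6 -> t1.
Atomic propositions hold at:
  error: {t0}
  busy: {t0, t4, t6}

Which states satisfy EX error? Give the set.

{t6}

Sat(EX error) = {s : some successor in {t0}} = {t6}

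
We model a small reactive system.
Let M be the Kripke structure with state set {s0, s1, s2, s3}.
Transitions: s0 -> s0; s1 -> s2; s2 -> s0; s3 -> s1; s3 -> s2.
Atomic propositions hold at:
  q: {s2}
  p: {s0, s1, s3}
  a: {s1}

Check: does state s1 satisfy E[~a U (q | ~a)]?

Sat(~a) = {s0, s2, s3}
Sat(q | ~a) = {s0, s2, s3}
E[~a U (q | ~a)]: least fixpoint, start Z0 = Sat((q | ~a)) = {s0, s2, s3}, add states in Sat(~a) with some successor in Z. Already a fixed point.
Sat(E[~a U (q | ~a)]) = {s0, s2, s3}
s1 ∉ Sat(E[~a U (q | ~a)]) = {s0, s2, s3}, so the formula does not hold at s1.

No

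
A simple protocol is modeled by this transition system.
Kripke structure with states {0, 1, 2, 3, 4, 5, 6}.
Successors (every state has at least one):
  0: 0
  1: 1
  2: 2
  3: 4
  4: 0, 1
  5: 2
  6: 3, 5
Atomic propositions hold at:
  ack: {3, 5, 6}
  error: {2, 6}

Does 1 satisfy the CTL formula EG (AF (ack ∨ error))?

Sat(ack ∨ error) = {2, 3, 5, 6}
AF (ack ∨ error): least fixpoint, start Z0 = {2, 3, 5, 6}, add states with every successor in Z. Already a fixed point.
Sat(AF (ack ∨ error)) = {2, 3, 5, 6}
EG (AF (ack ∨ error)): greatest fixpoint, start Z0 = {2, 3, 5, 6}, keep only states in Sat with some successor in Z. Z1 = {2, 5, 6}; fixed.
Sat(EG (AF (ack ∨ error))) = {2, 5, 6}
1 ∉ Sat(EG (AF (ack ∨ error))) = {2, 5, 6}, so the formula does not hold at 1.

No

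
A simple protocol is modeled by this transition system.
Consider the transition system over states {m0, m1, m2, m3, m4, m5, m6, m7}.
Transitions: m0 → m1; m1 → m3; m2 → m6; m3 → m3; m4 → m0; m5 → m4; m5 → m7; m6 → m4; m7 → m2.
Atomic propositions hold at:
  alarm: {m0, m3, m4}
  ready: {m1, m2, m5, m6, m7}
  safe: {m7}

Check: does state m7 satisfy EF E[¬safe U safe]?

Sat(¬safe) = {m0, m1, m2, m3, m4, m5, m6}
E[¬safe U safe]: least fixpoint, start Z0 = Sat(safe) = {m7}, add states in Sat(¬safe) with some successor in Z. Z1 = {m5, m7}; fixed.
Sat(E[¬safe U safe]) = {m5, m7}
EF E[¬safe U safe]: least fixpoint, start Z0 = {m5, m7}, add states with some successor in Z. Already a fixed point.
Sat(EF E[¬safe U safe]) = {m5, m7}
m7 ∈ Sat(EF E[¬safe U safe]) = {m5, m7}, so the formula holds at m7.

Yes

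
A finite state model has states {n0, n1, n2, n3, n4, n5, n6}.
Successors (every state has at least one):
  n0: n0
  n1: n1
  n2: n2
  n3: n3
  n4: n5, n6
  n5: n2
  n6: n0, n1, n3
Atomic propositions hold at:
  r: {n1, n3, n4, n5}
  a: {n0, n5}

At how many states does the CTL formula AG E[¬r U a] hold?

Sat(¬r) = {n0, n2, n6}
E[¬r U a]: least fixpoint, start Z0 = Sat(a) = {n0, n5}, add states in Sat(¬r) with some successor in Z. Z1 = {n0, n5, n6}; fixed.
Sat(E[¬r U a]) = {n0, n5, n6}
AG E[¬r U a]: greatest fixpoint, start Z0 = {n0, n5, n6}, keep only states in Sat with every successor in Z. Z1 = {n0}; fixed.
Sat(AG E[¬r U a]) = {n0}
|Sat(AG E[¬r U a])| = |{n0}| = 1.

1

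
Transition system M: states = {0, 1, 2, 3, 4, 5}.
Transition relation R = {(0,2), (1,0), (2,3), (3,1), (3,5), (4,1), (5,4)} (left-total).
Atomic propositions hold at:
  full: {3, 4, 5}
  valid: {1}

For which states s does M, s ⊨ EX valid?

Sat(EX valid) = {s : some successor in {1}} = {3, 4}

{3, 4}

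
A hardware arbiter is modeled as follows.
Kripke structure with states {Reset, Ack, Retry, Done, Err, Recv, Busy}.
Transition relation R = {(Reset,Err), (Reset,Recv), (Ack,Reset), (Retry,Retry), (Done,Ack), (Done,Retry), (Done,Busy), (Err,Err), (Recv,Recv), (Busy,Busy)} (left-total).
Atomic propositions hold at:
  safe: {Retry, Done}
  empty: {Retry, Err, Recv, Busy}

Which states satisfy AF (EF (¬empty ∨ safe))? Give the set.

{Reset, Ack, Retry, Done}

Sat(¬empty) = {Reset, Ack, Done}
Sat(¬empty ∨ safe) = {Reset, Ack, Retry, Done}
EF (¬empty ∨ safe): least fixpoint, start Z0 = {Reset, Ack, Retry, Done}, add states with some successor in Z. Already a fixed point.
Sat(EF (¬empty ∨ safe)) = {Reset, Ack, Retry, Done}
AF (EF (¬empty ∨ safe)): least fixpoint, start Z0 = {Reset, Ack, Retry, Done}, add states with every successor in Z. Already a fixed point.
Sat(AF (EF (¬empty ∨ safe))) = {Reset, Ack, Retry, Done}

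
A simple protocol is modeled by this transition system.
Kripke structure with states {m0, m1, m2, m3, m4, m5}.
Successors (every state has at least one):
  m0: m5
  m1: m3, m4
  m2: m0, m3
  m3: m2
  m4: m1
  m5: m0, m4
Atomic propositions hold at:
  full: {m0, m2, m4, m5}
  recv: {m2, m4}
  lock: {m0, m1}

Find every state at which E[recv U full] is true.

E[recv U full]: least fixpoint, start Z0 = Sat(full) = {m0, m2, m4, m5}, add states in Sat(recv) with some successor in Z. Already a fixed point.
Sat(E[recv U full]) = {m0, m2, m4, m5}

{m0, m2, m4, m5}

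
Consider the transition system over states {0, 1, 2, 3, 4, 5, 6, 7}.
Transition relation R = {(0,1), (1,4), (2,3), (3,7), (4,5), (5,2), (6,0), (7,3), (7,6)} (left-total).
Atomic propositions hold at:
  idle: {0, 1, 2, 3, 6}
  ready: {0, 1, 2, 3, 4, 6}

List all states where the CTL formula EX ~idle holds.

{1, 3, 4}

Sat(~idle) = {4, 5, 7}
Sat(EX ~idle) = {s : some successor in {4, 5, 7}} = {1, 3, 4}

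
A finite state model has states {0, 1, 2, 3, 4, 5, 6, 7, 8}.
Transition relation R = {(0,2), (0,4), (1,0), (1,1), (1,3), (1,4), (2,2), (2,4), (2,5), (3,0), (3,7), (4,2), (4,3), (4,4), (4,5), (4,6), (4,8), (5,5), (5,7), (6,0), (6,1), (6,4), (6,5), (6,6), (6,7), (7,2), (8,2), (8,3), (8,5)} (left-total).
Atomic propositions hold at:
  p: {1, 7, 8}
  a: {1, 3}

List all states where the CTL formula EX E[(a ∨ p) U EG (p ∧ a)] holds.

{1, 6}

Sat(a ∨ p) = {1, 3, 7, 8}
Sat(p ∧ a) = {1}
EG (p ∧ a): greatest fixpoint, start Z0 = {1}, keep only states in Sat with some successor in Z. Already a fixed point.
Sat(EG (p ∧ a)) = {1}
E[(a ∨ p) U EG (p ∧ a)]: least fixpoint, start Z0 = Sat(EG (p ∧ a)) = {1}, add states in Sat(a ∨ p) with some successor in Z. Already a fixed point.
Sat(E[(a ∨ p) U EG (p ∧ a)]) = {1}
Sat(EX E[(a ∨ p) U EG (p ∧ a)]) = {s : some successor in {1}} = {1, 6}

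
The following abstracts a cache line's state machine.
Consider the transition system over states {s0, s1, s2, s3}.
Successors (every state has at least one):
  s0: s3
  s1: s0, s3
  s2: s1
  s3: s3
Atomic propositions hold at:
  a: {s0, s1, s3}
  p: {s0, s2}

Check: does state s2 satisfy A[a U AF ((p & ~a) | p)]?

Yes

Sat(~a) = {s2}
Sat(p & ~a) = {s2}
Sat((p & ~a) | p) = {s0, s2}
AF ((p & ~a) | p): least fixpoint, start Z0 = {s0, s2}, add states with every successor in Z. Already a fixed point.
Sat(AF ((p & ~a) | p)) = {s0, s2}
A[a U AF ((p & ~a) | p)]: least fixpoint, start Z0 = Sat(AF ((p & ~a) | p)) = {s0, s2}, add states in Sat(a) with every successor in Z. Already a fixed point.
Sat(A[a U AF ((p & ~a) | p)]) = {s0, s2}
s2 ∈ Sat(A[a U AF ((p & ~a) | p)]) = {s0, s2}, so the formula holds at s2.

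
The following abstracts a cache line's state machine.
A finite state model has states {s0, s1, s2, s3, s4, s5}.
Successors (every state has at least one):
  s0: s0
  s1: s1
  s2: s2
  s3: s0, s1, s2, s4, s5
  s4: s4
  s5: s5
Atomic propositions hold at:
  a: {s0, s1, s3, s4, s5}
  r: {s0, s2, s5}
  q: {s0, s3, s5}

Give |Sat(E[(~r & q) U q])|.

Sat(~r) = {s1, s3, s4}
Sat(~r & q) = {s3}
E[(~r & q) U q]: least fixpoint, start Z0 = Sat(q) = {s0, s3, s5}, add states in Sat(~r & q) with some successor in Z. Already a fixed point.
Sat(E[(~r & q) U q]) = {s0, s3, s5}
|Sat(E[(~r & q) U q])| = |{s0, s3, s5}| = 3.

3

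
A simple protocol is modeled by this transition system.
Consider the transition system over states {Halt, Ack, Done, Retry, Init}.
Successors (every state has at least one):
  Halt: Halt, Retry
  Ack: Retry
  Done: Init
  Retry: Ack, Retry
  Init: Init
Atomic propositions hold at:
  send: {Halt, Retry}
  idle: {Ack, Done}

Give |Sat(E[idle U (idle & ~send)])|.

2

Sat(~send) = {Ack, Done, Init}
Sat(idle & ~send) = {Ack, Done}
E[idle U (idle & ~send)]: least fixpoint, start Z0 = Sat((idle & ~send)) = {Ack, Done}, add states in Sat(idle) with some successor in Z. Already a fixed point.
Sat(E[idle U (idle & ~send)]) = {Ack, Done}
|Sat(E[idle U (idle & ~send)])| = |{Ack, Done}| = 2.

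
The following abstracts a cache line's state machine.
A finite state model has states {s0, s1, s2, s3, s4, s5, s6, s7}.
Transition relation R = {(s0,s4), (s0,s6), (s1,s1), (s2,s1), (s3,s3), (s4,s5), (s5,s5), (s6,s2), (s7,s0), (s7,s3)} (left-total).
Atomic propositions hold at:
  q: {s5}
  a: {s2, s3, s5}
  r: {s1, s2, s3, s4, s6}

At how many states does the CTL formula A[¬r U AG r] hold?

Sat(¬r) = {s0, s5, s7}
AG r: greatest fixpoint, start Z0 = {s1, s2, s3, s4, s6}, keep only states in Sat with every successor in Z. Z1 = {s1, s2, s3, s6}; fixed.
Sat(AG r) = {s1, s2, s3, s6}
A[¬r U AG r]: least fixpoint, start Z0 = Sat(AG r) = {s1, s2, s3, s6}, add states in Sat(¬r) with every successor in Z. Already a fixed point.
Sat(A[¬r U AG r]) = {s1, s2, s3, s6}
|Sat(A[¬r U AG r])| = |{s1, s2, s3, s6}| = 4.

4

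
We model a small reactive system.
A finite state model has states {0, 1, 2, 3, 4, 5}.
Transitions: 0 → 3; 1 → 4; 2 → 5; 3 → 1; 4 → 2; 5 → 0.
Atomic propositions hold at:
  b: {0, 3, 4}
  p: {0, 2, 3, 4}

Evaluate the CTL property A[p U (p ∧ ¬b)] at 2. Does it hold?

Sat(¬b) = {1, 2, 5}
Sat(p ∧ ¬b) = {2}
A[p U (p ∧ ¬b)]: least fixpoint, start Z0 = Sat((p ∧ ¬b)) = {2}, add states in Sat(p) with every successor in Z. Z1 = {2, 4}; fixed.
Sat(A[p U (p ∧ ¬b)]) = {2, 4}
2 ∈ Sat(A[p U (p ∧ ¬b)]) = {2, 4}, so the formula holds at 2.

Yes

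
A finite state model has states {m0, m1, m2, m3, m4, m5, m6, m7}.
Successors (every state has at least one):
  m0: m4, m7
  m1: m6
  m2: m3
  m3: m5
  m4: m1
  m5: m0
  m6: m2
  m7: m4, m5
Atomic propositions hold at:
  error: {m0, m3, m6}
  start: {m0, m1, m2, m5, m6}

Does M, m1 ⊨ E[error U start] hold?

Yes

E[error U start]: least fixpoint, start Z0 = Sat(start) = {m0, m1, m2, m5, m6}, add states in Sat(error) with some successor in Z. Z1 = {m0, m1, m2, m3, m5, m6}; fixed.
Sat(E[error U start]) = {m0, m1, m2, m3, m5, m6}
m1 ∈ Sat(E[error U start]) = {m0, m1, m2, m3, m5, m6}, so the formula holds at m1.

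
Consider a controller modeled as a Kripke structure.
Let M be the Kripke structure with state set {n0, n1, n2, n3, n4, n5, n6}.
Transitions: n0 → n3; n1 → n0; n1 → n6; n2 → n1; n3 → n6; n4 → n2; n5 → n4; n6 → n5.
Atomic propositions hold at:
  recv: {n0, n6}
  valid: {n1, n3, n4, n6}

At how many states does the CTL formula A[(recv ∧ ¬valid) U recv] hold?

Sat(¬valid) = {n0, n2, n5}
Sat(recv ∧ ¬valid) = {n0}
A[(recv ∧ ¬valid) U recv]: least fixpoint, start Z0 = Sat(recv) = {n0, n6}, add states in Sat(recv ∧ ¬valid) with every successor in Z. Already a fixed point.
Sat(A[(recv ∧ ¬valid) U recv]) = {n0, n6}
|Sat(A[(recv ∧ ¬valid) U recv])| = |{n0, n6}| = 2.

2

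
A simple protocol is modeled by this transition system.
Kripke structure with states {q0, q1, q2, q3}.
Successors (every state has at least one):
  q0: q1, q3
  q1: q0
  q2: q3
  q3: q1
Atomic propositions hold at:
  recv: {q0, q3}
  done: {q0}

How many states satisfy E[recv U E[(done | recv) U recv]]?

Sat(done | recv) = {q0, q3}
E[(done | recv) U recv]: least fixpoint, start Z0 = Sat(recv) = {q0, q3}, add states in Sat(done | recv) with some successor in Z. Already a fixed point.
Sat(E[(done | recv) U recv]) = {q0, q3}
E[recv U E[(done | recv) U recv]]: least fixpoint, start Z0 = Sat(E[(done | recv) U recv]) = {q0, q3}, add states in Sat(recv) with some successor in Z. Already a fixed point.
Sat(E[recv U E[(done | recv) U recv]]) = {q0, q3}
|Sat(E[recv U E[(done | recv) U recv]])| = |{q0, q3}| = 2.

2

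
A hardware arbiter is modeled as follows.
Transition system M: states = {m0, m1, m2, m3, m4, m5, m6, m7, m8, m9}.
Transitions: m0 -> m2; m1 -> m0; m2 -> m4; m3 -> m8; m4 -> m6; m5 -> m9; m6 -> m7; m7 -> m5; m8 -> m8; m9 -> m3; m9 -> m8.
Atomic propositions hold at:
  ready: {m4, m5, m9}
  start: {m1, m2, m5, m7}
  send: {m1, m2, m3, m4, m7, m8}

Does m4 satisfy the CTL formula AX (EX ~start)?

No

Sat(~start) = {m0, m3, m4, m6, m8, m9}
Sat(EX ~start) = {s : some successor in {m0, m3, m4, m6, m8, m9}} = {m1, m2, m3, m4, m5, m8, m9}
Sat(AX (EX ~start)) = {s : every successor in {m1, m2, m3, m4, m5, m8, m9}} = {m0, m2, m3, m5, m7, m8, m9}
m4 ∉ Sat(AX (EX ~start)) = {m0, m2, m3, m5, m7, m8, m9}, so the formula does not hold at m4.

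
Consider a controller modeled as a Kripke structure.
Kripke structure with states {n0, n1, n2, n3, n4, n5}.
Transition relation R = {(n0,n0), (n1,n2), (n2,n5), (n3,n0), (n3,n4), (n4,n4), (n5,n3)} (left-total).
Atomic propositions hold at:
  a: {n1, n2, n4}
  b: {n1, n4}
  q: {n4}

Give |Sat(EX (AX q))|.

2

Sat(AX q) = {s : every successor in {n4}} = {n4}
Sat(EX (AX q)) = {s : some successor in {n4}} = {n3, n4}
|Sat(EX (AX q))| = |{n3, n4}| = 2.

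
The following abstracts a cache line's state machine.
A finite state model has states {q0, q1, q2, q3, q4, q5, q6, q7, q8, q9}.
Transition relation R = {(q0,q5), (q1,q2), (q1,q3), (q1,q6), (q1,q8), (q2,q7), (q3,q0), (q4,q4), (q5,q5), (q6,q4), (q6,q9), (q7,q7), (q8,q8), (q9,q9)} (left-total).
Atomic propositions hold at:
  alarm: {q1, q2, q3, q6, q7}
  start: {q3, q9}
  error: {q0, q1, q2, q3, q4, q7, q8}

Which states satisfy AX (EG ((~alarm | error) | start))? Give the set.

{q0, q2, q3, q4, q5, q6, q7, q8, q9}

Sat(~alarm) = {q0, q4, q5, q8, q9}
Sat(~alarm | error) = {q0, q1, q2, q3, q4, q5, q7, q8, q9}
Sat((~alarm | error) | start) = {q0, q1, q2, q3, q4, q5, q7, q8, q9}
EG ((~alarm | error) | start): greatest fixpoint, start Z0 = {q0, q1, q2, q3, q4, q5, q7, q8, q9}, keep only states in Sat with some successor in Z. Already a fixed point.
Sat(EG ((~alarm | error) | start)) = {q0, q1, q2, q3, q4, q5, q7, q8, q9}
Sat(AX (EG ((~alarm | error) | start))) = {s : every successor in {q0, q1, q2, q3, q4, q5, q7, q8, q9}} = {q0, q2, q3, q4, q5, q6, q7, q8, q9}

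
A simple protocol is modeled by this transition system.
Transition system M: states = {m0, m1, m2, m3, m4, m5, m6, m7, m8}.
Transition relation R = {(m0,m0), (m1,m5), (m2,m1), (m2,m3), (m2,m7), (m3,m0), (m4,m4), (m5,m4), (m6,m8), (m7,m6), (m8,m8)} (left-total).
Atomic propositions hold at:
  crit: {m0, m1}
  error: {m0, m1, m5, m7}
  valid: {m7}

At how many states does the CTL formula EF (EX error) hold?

4

Sat(EX error) = {s : some successor in {m0, m1, m5, m7}} = {m0, m1, m2, m3}
EF (EX error): least fixpoint, start Z0 = {m0, m1, m2, m3}, add states with some successor in Z. Already a fixed point.
Sat(EF (EX error)) = {m0, m1, m2, m3}
|Sat(EF (EX error))| = |{m0, m1, m2, m3}| = 4.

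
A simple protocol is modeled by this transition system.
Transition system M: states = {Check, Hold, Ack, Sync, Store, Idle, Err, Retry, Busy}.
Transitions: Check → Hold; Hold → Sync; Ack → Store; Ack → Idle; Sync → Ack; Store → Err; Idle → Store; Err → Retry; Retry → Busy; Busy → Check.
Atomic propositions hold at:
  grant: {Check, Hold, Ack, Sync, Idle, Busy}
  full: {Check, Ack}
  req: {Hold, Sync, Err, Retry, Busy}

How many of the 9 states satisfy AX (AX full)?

Sat(AX full) = {s : every successor in {Check, Ack}} = {Sync, Busy}
Sat(AX (AX full)) = {s : every successor in {Sync, Busy}} = {Hold, Retry}
|Sat(AX (AX full))| = |{Hold, Retry}| = 2.

2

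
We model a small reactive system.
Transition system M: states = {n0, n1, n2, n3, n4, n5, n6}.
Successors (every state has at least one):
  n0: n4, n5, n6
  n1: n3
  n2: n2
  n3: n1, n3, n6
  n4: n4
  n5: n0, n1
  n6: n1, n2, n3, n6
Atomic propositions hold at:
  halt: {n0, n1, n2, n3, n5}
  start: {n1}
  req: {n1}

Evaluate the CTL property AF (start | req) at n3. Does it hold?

No

Sat(start | req) = {n1}
AF (start | req): least fixpoint, start Z0 = {n1}, add states with every successor in Z. Already a fixed point.
Sat(AF (start | req)) = {n1}
n3 ∉ Sat(AF (start | req)) = {n1}, so the formula does not hold at n3.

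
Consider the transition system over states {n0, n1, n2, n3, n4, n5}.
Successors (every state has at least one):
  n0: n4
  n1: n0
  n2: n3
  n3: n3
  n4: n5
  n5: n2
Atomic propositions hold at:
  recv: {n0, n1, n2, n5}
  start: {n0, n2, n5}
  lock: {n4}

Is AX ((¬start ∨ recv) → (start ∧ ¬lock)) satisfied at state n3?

Sat(¬start) = {n1, n3, n4}
Sat(¬start ∨ recv) = {n0, n1, n2, n3, n4, n5}
Sat(¬lock) = {n0, n1, n2, n3, n5}
Sat(start ∧ ¬lock) = {n0, n2, n5}
Sat((¬start ∨ recv) → (start ∧ ¬lock)) = {n0, n2, n5}
Sat(AX ((¬start ∨ recv) → (start ∧ ¬lock))) = {s : every successor in {n0, n2, n5}} = {n1, n4, n5}
n3 ∉ Sat(AX ((¬start ∨ recv) → (start ∧ ¬lock))) = {n1, n4, n5}, so the formula does not hold at n3.

No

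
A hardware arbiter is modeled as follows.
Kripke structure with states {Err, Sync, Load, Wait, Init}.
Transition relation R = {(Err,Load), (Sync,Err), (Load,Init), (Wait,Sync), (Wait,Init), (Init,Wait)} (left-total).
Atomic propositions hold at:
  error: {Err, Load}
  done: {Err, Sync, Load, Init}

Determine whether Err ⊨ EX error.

Yes

Sat(EX error) = {s : some successor in {Err, Load}} = {Err, Sync}
Err ∈ Sat(EX error) = {Err, Sync}, so the formula holds at Err.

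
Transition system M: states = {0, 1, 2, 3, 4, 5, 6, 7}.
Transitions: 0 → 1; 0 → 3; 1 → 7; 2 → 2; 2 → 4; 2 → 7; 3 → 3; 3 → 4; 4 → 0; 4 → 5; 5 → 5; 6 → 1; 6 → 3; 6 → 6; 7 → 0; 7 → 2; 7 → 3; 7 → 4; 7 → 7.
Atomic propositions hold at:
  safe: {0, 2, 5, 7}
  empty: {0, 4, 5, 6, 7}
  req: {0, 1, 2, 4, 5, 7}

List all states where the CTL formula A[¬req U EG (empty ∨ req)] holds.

{0, 1, 2, 4, 5, 6, 7}

Sat(¬req) = {3, 6}
Sat(empty ∨ req) = {0, 1, 2, 4, 5, 6, 7}
EG (empty ∨ req): greatest fixpoint, start Z0 = {0, 1, 2, 4, 5, 6, 7}, keep only states in Sat with some successor in Z. Already a fixed point.
Sat(EG (empty ∨ req)) = {0, 1, 2, 4, 5, 6, 7}
A[¬req U EG (empty ∨ req)]: least fixpoint, start Z0 = Sat(EG (empty ∨ req)) = {0, 1, 2, 4, 5, 6, 7}, add states in Sat(¬req) with every successor in Z. Already a fixed point.
Sat(A[¬req U EG (empty ∨ req)]) = {0, 1, 2, 4, 5, 6, 7}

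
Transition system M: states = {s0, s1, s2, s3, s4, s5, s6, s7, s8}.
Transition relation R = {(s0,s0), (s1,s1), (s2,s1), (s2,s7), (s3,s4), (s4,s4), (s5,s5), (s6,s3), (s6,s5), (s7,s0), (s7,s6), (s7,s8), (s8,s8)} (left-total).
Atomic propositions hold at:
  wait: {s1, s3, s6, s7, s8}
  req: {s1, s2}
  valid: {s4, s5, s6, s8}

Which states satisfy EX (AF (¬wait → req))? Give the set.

{s1, s2, s6, s7, s8}

Sat(¬wait) = {s0, s2, s4, s5}
Sat(¬wait → req) = {s1, s2, s3, s6, s7, s8}
AF (¬wait → req): least fixpoint, start Z0 = {s1, s2, s3, s6, s7, s8}, add states with every successor in Z. Already a fixed point.
Sat(AF (¬wait → req)) = {s1, s2, s3, s6, s7, s8}
Sat(EX (AF (¬wait → req))) = {s : some successor in {s1, s2, s3, s6, s7, s8}} = {s1, s2, s6, s7, s8}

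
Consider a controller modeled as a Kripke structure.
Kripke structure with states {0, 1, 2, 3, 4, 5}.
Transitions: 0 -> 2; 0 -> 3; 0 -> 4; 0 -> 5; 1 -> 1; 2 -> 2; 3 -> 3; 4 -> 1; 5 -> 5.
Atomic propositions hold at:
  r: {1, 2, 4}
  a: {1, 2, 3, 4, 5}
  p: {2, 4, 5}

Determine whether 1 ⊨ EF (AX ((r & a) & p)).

No

Sat(r & a) = {1, 2, 4}
Sat((r & a) & p) = {2, 4}
Sat(AX ((r & a) & p)) = {s : every successor in {2, 4}} = {2}
EF (AX ((r & a) & p)): least fixpoint, start Z0 = {2}, add states with some successor in Z. Z1 = {0, 2}; fixed.
Sat(EF (AX ((r & a) & p))) = {0, 2}
1 ∉ Sat(EF (AX ((r & a) & p))) = {0, 2}, so the formula does not hold at 1.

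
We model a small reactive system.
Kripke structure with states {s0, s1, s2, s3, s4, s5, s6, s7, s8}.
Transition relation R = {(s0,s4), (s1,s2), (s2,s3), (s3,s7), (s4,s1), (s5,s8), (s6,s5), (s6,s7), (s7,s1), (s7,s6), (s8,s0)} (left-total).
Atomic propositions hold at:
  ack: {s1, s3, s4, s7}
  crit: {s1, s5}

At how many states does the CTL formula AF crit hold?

AF crit: least fixpoint, start Z0 = {s1, s5}, add states with every successor in Z. Z1 = {s1, s4, s5}; Z2 = {s0, s1, s4, s5}; Z3 = {s0, s1, s4, s5, s8}; fixed.
Sat(AF crit) = {s0, s1, s4, s5, s8}
|Sat(AF crit)| = |{s0, s1, s4, s5, s8}| = 5.

5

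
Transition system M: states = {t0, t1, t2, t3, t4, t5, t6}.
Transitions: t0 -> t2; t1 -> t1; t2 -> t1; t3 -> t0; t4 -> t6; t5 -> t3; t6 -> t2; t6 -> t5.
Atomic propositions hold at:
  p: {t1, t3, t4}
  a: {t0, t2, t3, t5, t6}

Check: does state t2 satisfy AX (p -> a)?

Sat(p -> a) = {t0, t2, t3, t5, t6}
Sat(AX (p -> a)) = {s : every successor in {t0, t2, t3, t5, t6}} = {t0, t3, t4, t5, t6}
t2 ∉ Sat(AX (p -> a)) = {t0, t3, t4, t5, t6}, so the formula does not hold at t2.

No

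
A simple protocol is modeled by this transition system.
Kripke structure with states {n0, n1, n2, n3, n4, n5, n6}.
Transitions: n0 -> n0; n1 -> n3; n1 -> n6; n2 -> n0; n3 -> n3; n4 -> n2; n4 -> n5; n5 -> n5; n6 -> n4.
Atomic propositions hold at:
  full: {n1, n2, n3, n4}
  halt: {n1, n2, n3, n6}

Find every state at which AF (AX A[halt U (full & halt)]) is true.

{n3}

Sat(full & halt) = {n1, n2, n3}
A[halt U (full & halt)]: least fixpoint, start Z0 = Sat((full & halt)) = {n1, n2, n3}, add states in Sat(halt) with every successor in Z. Already a fixed point.
Sat(A[halt U (full & halt)]) = {n1, n2, n3}
Sat(AX A[halt U (full & halt)]) = {s : every successor in {n1, n2, n3}} = {n3}
AF (AX A[halt U (full & halt)]): least fixpoint, start Z0 = {n3}, add states with every successor in Z. Already a fixed point.
Sat(AF (AX A[halt U (full & halt)])) = {n3}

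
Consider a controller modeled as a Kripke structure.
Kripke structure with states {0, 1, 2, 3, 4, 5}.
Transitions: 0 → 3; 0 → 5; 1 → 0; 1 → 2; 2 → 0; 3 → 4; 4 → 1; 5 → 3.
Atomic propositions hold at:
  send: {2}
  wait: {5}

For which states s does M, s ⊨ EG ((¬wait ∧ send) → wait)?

Sat(¬wait) = {0, 1, 2, 3, 4}
Sat(¬wait ∧ send) = {2}
Sat((¬wait ∧ send) → wait) = {0, 1, 3, 4, 5}
EG ((¬wait ∧ send) → wait): greatest fixpoint, start Z0 = {0, 1, 3, 4, 5}, keep only states in Sat with some successor in Z. Already a fixed point.
Sat(EG ((¬wait ∧ send) → wait)) = {0, 1, 3, 4, 5}

{0, 1, 3, 4, 5}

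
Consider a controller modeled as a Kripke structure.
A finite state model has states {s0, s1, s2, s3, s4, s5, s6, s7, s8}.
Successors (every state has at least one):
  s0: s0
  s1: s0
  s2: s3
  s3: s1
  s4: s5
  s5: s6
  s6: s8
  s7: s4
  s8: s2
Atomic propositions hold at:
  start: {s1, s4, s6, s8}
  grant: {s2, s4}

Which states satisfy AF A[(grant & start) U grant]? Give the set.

Sat(grant & start) = {s4}
A[(grant & start) U grant]: least fixpoint, start Z0 = Sat(grant) = {s2, s4}, add states in Sat(grant & start) with every successor in Z. Already a fixed point.
Sat(A[(grant & start) U grant]) = {s2, s4}
AF A[(grant & start) U grant]: least fixpoint, start Z0 = {s2, s4}, add states with every successor in Z. Z1 = {s2, s4, s7, s8}; Z2 = {s2, s4, s6, s7, s8}; Z3 = {s2, s4, s5, s6, s7, s8}; fixed.
Sat(AF A[(grant & start) U grant]) = {s2, s4, s5, s6, s7, s8}

{s2, s4, s5, s6, s7, s8}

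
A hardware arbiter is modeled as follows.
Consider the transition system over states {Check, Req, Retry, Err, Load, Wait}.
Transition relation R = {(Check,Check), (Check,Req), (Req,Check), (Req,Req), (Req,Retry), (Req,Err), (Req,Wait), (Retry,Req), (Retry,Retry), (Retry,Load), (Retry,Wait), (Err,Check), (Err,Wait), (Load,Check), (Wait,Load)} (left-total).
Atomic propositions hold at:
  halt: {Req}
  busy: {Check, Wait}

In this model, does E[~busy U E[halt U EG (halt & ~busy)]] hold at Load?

Sat(~busy) = {Req, Retry, Err, Load}
Sat(halt & ~busy) = {Req}
EG (halt & ~busy): greatest fixpoint, start Z0 = {Req}, keep only states in Sat with some successor in Z. Already a fixed point.
Sat(EG (halt & ~busy)) = {Req}
E[halt U EG (halt & ~busy)]: least fixpoint, start Z0 = Sat(EG (halt & ~busy)) = {Req}, add states in Sat(halt) with some successor in Z. Already a fixed point.
Sat(E[halt U EG (halt & ~busy)]) = {Req}
E[~busy U E[halt U EG (halt & ~busy)]]: least fixpoint, start Z0 = Sat(E[halt U EG (halt & ~busy)]) = {Req}, add states in Sat(~busy) with some successor in Z. Z1 = {Req, Retry}; fixed.
Sat(E[~busy U E[halt U EG (halt & ~busy)]]) = {Req, Retry}
Load ∉ Sat(E[~busy U E[halt U EG (halt & ~busy)]]) = {Req, Retry}, so the formula does not hold at Load.

No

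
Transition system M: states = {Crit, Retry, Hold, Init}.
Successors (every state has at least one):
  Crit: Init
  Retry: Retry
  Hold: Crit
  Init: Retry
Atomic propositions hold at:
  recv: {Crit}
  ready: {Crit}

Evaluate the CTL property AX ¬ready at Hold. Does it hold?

Sat(¬ready) = {Retry, Hold, Init}
Sat(AX ¬ready) = {s : every successor in {Retry, Hold, Init}} = {Crit, Retry, Init}
Hold ∉ Sat(AX ¬ready) = {Crit, Retry, Init}, so the formula does not hold at Hold.

No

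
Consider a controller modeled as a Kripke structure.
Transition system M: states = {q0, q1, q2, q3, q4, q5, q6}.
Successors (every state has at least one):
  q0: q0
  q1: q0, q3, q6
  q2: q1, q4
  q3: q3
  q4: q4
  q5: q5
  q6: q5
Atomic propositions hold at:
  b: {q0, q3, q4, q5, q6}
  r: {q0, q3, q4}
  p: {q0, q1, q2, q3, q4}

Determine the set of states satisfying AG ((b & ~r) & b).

Sat(~r) = {q1, q2, q5, q6}
Sat(b & ~r) = {q5, q6}
Sat((b & ~r) & b) = {q5, q6}
AG ((b & ~r) & b): greatest fixpoint, start Z0 = {q5, q6}, keep only states in Sat with every successor in Z. Already a fixed point.
Sat(AG ((b & ~r) & b)) = {q5, q6}

{q5, q6}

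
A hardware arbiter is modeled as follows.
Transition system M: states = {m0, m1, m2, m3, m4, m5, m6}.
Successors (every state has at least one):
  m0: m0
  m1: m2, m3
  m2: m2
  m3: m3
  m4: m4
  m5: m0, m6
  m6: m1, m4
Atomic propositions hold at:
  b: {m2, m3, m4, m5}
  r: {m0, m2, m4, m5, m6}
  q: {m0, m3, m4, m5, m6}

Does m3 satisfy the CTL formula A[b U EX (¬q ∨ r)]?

No

Sat(¬q) = {m1, m2}
Sat(¬q ∨ r) = {m0, m1, m2, m4, m5, m6}
Sat(EX (¬q ∨ r)) = {s : some successor in {m0, m1, m2, m4, m5, m6}} = {m0, m1, m2, m4, m5, m6}
A[b U EX (¬q ∨ r)]: least fixpoint, start Z0 = Sat(EX (¬q ∨ r)) = {m0, m1, m2, m4, m5, m6}, add states in Sat(b) with every successor in Z. Already a fixed point.
Sat(A[b U EX (¬q ∨ r)]) = {m0, m1, m2, m4, m5, m6}
m3 ∉ Sat(A[b U EX (¬q ∨ r)]) = {m0, m1, m2, m4, m5, m6}, so the formula does not hold at m3.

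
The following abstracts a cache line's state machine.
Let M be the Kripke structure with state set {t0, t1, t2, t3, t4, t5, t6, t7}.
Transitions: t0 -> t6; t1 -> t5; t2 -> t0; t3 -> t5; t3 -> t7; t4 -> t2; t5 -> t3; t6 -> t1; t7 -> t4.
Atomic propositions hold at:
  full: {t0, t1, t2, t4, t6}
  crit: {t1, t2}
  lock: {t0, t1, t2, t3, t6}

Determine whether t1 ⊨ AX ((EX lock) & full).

Sat(EX lock) = {s : some successor in {t0, t1, t2, t3, t6}} = {t0, t2, t4, t5, t6}
Sat((EX lock) & full) = {t0, t2, t4, t6}
Sat(AX ((EX lock) & full)) = {s : every successor in {t0, t2, t4, t6}} = {t0, t2, t4, t7}
t1 ∉ Sat(AX ((EX lock) & full)) = {t0, t2, t4, t7}, so the formula does not hold at t1.

No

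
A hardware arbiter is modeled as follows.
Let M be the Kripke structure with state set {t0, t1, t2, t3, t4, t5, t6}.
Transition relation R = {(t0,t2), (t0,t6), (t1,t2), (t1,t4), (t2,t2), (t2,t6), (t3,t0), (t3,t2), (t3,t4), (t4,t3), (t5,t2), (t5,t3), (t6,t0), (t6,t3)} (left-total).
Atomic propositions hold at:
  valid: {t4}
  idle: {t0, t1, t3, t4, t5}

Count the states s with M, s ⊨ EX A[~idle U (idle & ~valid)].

Sat(~idle) = {t2, t6}
Sat(~valid) = {t0, t1, t2, t3, t5, t6}
Sat(idle & ~valid) = {t0, t1, t3, t5}
A[~idle U (idle & ~valid)]: least fixpoint, start Z0 = Sat((idle & ~valid)) = {t0, t1, t3, t5}, add states in Sat(~idle) with every successor in Z. Z1 = {t0, t1, t3, t5, t6}; fixed.
Sat(A[~idle U (idle & ~valid)]) = {t0, t1, t3, t5, t6}
Sat(EX A[~idle U (idle & ~valid)]) = {s : some successor in {t0, t1, t3, t5, t6}} = {t0, t2, t3, t4, t5, t6}
|Sat(EX A[~idle U (idle & ~valid)])| = |{t0, t2, t3, t4, t5, t6}| = 6.

6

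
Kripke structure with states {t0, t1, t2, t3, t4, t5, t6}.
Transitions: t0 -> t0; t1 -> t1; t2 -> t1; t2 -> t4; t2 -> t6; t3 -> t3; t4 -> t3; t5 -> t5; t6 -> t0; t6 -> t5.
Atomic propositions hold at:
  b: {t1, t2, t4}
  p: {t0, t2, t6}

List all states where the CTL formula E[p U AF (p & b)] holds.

{t2}

Sat(p & b) = {t2}
AF (p & b): least fixpoint, start Z0 = {t2}, add states with every successor in Z. Already a fixed point.
Sat(AF (p & b)) = {t2}
E[p U AF (p & b)]: least fixpoint, start Z0 = Sat(AF (p & b)) = {t2}, add states in Sat(p) with some successor in Z. Already a fixed point.
Sat(E[p U AF (p & b)]) = {t2}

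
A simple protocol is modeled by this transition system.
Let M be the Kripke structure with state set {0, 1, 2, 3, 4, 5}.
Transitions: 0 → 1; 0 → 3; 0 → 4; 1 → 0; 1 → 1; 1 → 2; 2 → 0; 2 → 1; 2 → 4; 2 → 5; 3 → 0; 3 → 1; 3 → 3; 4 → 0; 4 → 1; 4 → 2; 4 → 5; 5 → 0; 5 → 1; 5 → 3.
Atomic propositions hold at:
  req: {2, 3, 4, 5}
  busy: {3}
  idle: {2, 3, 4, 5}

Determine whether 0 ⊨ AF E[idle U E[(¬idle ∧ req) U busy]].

No

Sat(¬idle) = {0, 1}
Sat(¬idle ∧ req) = ∅
E[(¬idle ∧ req) U busy]: least fixpoint, start Z0 = Sat(busy) = {3}, add states in Sat(¬idle ∧ req) with some successor in Z. Already a fixed point.
Sat(E[(¬idle ∧ req) U busy]) = {3}
E[idle U E[(¬idle ∧ req) U busy]]: least fixpoint, start Z0 = Sat(E[(¬idle ∧ req) U busy]) = {3}, add states in Sat(idle) with some successor in Z. Z1 = {3, 5}; Z2 = {2, 3, 4, 5}; fixed.
Sat(E[idle U E[(¬idle ∧ req) U busy]]) = {2, 3, 4, 5}
AF E[idle U E[(¬idle ∧ req) U busy]]: least fixpoint, start Z0 = {2, 3, 4, 5}, add states with every successor in Z. Already a fixed point.
Sat(AF E[idle U E[(¬idle ∧ req) U busy]]) = {2, 3, 4, 5}
0 ∉ Sat(AF E[idle U E[(¬idle ∧ req) U busy]]) = {2, 3, 4, 5}, so the formula does not hold at 0.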